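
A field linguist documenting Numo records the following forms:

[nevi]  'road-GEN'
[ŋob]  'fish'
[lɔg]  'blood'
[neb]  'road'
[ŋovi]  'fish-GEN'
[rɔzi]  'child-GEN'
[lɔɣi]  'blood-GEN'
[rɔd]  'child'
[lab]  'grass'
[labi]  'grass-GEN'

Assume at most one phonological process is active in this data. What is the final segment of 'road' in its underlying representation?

/v/

The root 'road' surfaces as [neb] and [nevi], with a stem-final [b] ~ [v] alternation.
The stem 'grass' ([lab], [labi]) shows [b] unchanged in both environments, so [b] cannot be basic with [v] derived before the GEN suffix.
So /v/ is underlying, and a rule of word-final hardening — voiced fricatives become stops word-finally — gives [b].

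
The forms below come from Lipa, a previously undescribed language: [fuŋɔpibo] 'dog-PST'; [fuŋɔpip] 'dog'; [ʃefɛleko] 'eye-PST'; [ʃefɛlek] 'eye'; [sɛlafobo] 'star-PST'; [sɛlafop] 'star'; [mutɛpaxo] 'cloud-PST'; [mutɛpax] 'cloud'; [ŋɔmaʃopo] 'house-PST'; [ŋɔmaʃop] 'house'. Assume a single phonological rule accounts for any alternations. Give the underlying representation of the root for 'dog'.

In [fuŋɔpibo] and [fuŋɔpip] the final segment of 'dog' alternates: [b] ~ [p].
The stem 'house' ([ŋɔmaʃopo], [ŋɔmaʃop]) shows [p] unchanged in both environments, so [p] cannot be basic with [b] derived before the PST suffix.
The alternation reflects word-final obstruent devoicing: voiced obstruents become voiceless word-finally. /b/ is underlying.
So 'dog' = /fuŋɔpib/.

/fuŋɔpib/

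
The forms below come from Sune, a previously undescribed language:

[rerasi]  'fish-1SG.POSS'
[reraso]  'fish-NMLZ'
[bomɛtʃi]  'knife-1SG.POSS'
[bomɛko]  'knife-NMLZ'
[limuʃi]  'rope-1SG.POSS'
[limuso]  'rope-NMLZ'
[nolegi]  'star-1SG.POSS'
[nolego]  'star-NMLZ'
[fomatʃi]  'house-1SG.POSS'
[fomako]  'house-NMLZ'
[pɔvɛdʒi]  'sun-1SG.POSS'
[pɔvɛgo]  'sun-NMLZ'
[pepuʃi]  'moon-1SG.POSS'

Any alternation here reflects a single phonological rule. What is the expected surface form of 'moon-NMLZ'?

The stem for 'rope' ends in [ʃ] in [limuʃi] but [s] in [limuso].
But 'fish' keeps [s] in both environments ([rerasi], [reraso]), so there is no rule changing /s/ to [ʃ] before the 1SG.POSS suffix.
Therefore /ʃ/ is basic and [s] is derived by depalatalization (palato-alveolar /tʃ/, /dʒ/ and /ʃ/ become [k], [g] and [s] when no front vowel follows).
The one attested form of 'moon', [pepuʃi], shows underlying /pepuʃ/. Applying the same rule when no front vowel follows gives [pepuso].

[pepuso]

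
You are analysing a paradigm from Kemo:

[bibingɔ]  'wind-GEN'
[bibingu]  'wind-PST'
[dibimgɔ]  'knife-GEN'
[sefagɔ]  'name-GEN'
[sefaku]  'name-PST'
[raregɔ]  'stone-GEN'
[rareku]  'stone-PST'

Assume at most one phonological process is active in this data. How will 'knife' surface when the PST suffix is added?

The PST morpheme has two allomorphs, [-gu] and [-ku].
The GEN suffix, which begins with [g], is invariant after every stem; so [g] is not altered by any rule here.
So the underlying form is /-ku/, and voiceless stops become voiced after a nasal.
After 'knife', which ends in a nasal, the suffix surfaces as [-gu], giving [dibimgu].

[dibimgu]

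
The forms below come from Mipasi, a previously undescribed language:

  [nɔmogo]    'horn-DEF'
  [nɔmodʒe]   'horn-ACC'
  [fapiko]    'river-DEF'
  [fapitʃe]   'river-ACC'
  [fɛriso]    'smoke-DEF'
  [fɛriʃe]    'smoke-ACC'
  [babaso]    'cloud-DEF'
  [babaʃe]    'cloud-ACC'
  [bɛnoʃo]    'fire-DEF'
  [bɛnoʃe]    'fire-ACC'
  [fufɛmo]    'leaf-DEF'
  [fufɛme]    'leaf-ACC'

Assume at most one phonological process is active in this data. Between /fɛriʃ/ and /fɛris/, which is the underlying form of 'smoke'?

/fɛris/

The root 'smoke' surfaces as [fɛriso] and [fɛriʃe], with a stem-final [s] ~ [ʃ] alternation.
But 'fire' keeps [ʃ] in both environments ([bɛnoʃo], [bɛnoʃe]), so there is no rule changing /ʃ/ to [s] before the DEF suffix.
Therefore /s/ is basic and [ʃ] is derived by palatalization before a front vowel (/k/, /g/ and /s/ become palato-alveolar [tʃ], [dʒ] and [ʃ] before a front vowel).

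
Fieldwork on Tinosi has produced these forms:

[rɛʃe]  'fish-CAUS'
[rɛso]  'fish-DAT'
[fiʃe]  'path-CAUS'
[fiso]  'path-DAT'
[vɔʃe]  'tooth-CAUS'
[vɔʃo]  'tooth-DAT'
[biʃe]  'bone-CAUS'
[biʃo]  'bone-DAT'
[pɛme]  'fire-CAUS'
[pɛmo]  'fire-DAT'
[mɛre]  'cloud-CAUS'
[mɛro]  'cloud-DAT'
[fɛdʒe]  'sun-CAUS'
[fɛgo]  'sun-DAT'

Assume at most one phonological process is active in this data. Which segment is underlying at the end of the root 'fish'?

/s/

In [rɛʃe] and [rɛso] the final segment of 'fish' alternates: [ʃ] ~ [s].
If /ʃ/ were underlying and a rule turned it into [s] before the DAT suffix, 'bone' would also alternate; but it has [ʃ] in both [biʃe] and [biʃo].
Therefore /s/ is basic and [ʃ] is derived by palatalization before a front vowel (/g/ and /s/ become palato-alveolar [dʒ] and [ʃ] before a front vowel).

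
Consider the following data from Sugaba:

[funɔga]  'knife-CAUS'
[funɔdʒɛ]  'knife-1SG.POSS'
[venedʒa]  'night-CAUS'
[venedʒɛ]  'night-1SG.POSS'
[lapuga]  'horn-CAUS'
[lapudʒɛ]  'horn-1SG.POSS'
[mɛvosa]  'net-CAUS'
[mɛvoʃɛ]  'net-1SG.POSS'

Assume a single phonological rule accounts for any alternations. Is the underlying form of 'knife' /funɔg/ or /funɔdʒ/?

/funɔg/

'knife' shows [g] ~ [dʒ] at the end of the stem ([funɔga] vs [funɔdʒɛ]).
But 'night' keeps [dʒ] in both environments ([venedʒa], [venedʒɛ]), so there is no rule changing /dʒ/ to [g] before the CAUS suffix.
The alternation reflects palatalization before a front vowel: /g/ and /s/ become palato-alveolar [dʒ] and [ʃ] before a front vowel. /g/ is underlying.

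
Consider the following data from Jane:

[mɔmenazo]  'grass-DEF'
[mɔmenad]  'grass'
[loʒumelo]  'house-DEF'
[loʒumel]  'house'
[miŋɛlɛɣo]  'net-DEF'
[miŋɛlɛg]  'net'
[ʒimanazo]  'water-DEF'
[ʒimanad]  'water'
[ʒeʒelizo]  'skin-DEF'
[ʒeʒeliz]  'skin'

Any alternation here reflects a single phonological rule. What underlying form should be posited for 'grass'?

'grass' shows [z] ~ [d] at the end of the stem ([mɔmenazo] vs [mɔmenad]).
If /z/ were underlying and a rule turned it into [d] in isolation, 'skin' would also alternate; but it has [z] in both [ʒeʒelizo] and [ʒeʒeliz].
The underlying segment must be /d/; voiced stops become fricatives between vowels, yielding [z] there.

/mɔmenad/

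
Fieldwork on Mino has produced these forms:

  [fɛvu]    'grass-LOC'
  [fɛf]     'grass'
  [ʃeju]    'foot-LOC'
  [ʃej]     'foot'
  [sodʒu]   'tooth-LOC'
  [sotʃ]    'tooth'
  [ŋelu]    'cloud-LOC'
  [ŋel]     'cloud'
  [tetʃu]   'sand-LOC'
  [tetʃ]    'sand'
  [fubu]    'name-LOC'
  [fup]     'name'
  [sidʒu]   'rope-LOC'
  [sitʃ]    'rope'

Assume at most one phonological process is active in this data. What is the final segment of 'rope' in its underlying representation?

/dʒ/

In [sidʒu] and [sitʃ] the final segment of 'rope' alternates: [dʒ] ~ [tʃ].
Compare 'sand', with invariant [tʃ] in [tetʃu] and [tetʃ]: an analysis with underlying /tʃ/ and a rule producing [dʒ] before the LOC suffix would wrongly predict alternation here too.
The underlying segment must be /dʒ/; voiced obstruents become voiceless word-finally, yielding [tʃ] there.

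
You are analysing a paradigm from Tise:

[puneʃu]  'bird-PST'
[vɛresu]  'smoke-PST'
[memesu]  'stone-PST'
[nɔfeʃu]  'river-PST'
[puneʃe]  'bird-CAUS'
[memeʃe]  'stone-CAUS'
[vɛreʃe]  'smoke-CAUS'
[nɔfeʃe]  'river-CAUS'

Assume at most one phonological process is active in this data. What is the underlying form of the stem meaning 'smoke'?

/vɛres/

The stem for 'smoke' ends in [s] in [vɛresu] but [ʃ] in [vɛreʃe].
Compare 'bird', with invariant [ʃ] in [puneʃu] and [puneʃe]: an analysis with underlying /ʃ/ and a rule producing [s] before the PST suffix would wrongly predict alternation here too.
The underlying segment must be /s/; /s/ becomes palato-alveolar [ʃ] before a front vowel, yielding [ʃ] there.
Hence 'smoke' is /vɛres/ underlyingly.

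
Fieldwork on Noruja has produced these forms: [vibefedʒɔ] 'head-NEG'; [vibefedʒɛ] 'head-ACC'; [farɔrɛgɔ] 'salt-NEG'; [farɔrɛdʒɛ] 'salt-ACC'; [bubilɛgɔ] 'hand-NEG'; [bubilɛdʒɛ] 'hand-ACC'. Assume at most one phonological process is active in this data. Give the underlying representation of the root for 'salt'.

/farɔrɛg/

'salt' shows [g] ~ [dʒ] at the end of the stem ([farɔrɛgɔ] vs [farɔrɛdʒɛ]).
The stem 'head' ([vibefedʒɔ], [vibefedʒɛ]) shows [dʒ] unchanged in both environments, so [dʒ] cannot be basic with [g] derived before the NEG suffix.
The underlying segment must be /g/; /g/ becomes palato-alveolar [dʒ] before a front vowel, yielding [dʒ] there.
So 'salt' = /farɔrɛg/.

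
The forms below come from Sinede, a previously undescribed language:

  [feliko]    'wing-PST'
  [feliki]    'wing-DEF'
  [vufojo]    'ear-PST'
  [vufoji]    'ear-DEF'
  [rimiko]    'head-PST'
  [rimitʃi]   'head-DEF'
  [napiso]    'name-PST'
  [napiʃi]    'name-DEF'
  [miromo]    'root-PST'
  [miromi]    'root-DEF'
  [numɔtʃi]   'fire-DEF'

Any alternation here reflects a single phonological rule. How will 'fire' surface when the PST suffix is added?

[numɔko]

In [rimiko] and [rimitʃi] the final segment of 'head' alternates: [k] ~ [tʃ].
But 'wing' keeps [k] in both environments ([feliko], [feliki]), so there is no rule changing /k/ to [tʃ] before the DEF suffix.
So /tʃ/ is underlying, and a rule of depalatalization — palato-alveolar /tʃ/ and /ʃ/ become [k] and [s] when no front vowel follows — gives [k].
The one attested form of 'fire', [numɔtʃi], shows underlying /numɔtʃ/. Applying the same rule when no front vowel follows gives [numɔko].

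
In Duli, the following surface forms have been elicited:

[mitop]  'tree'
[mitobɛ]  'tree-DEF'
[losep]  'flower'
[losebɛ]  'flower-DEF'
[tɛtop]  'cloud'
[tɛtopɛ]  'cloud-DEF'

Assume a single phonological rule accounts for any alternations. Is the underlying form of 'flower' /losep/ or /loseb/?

The stem for 'flower' ends in [p] in [losep] but [b] in [losebɛ].
The stem 'cloud' ([tɛtop], [tɛtopɛ]) shows [p] unchanged in both environments, so [p] cannot be basic with [b] derived before the DEF suffix.
So /b/ is underlying, and a rule of word-final obstruent devoicing — voiced obstruents become voiceless word-finally — gives [p].

/loseb/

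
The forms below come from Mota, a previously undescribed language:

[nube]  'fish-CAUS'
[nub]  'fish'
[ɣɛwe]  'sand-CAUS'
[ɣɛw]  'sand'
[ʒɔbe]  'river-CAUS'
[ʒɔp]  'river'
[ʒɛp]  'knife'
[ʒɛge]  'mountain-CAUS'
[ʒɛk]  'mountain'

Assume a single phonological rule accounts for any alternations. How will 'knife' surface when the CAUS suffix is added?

The root 'river' surfaces as [ʒɔbe] and [ʒɔp], with a stem-final [b] ~ [p] alternation.
If /b/ were underlying and a rule turned it into [p] in isolation, 'fish' would also alternate; but it has [b] in both [nube] and [nub].
So /p/ is underlying, and a rule of intervocalic voicing — voiceless stops become voiced between vowels — gives [b].
The one attested form of 'knife', [ʒɛp], shows underlying /ʒɛp/. Applying the same rule between vowels gives [ʒɛbe].

[ʒɛbe]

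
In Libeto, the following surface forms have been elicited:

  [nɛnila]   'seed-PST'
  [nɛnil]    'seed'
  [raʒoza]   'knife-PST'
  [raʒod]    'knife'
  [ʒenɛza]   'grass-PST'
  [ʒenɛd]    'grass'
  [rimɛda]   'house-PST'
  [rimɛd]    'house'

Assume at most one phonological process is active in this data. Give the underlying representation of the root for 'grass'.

/ʒenɛz/

In [ʒenɛza] and [ʒenɛd] the final segment of 'grass' alternates: [z] ~ [d].
If /d/ were underlying and a rule turned it into [z] before the PST suffix, 'house' would also alternate; but it has [d] in both [rimɛda] and [rimɛd].
So /z/ is underlying, and a rule of word-final hardening — voiced fricatives become stops word-finally — gives [d].
Hence 'grass' is /ʒenɛz/ underlyingly.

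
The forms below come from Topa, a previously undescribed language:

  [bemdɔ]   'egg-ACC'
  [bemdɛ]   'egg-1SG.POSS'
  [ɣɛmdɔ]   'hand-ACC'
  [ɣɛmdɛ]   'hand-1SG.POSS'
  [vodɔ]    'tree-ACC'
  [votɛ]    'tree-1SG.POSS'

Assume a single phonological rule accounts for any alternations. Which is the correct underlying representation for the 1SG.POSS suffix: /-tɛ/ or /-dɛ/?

/-tɛ/

The 1SG.POSS morpheme has two allomorphs, [-dɛ] and [-tɛ].
The ACC suffix, which begins with [d], is invariant after every stem; so [d] is not altered by any rule here.
The 1SG.POSS suffix is therefore /-tɛ/ underlyingly, with post-nasal voicing: voiceless stops become voiced after a nasal.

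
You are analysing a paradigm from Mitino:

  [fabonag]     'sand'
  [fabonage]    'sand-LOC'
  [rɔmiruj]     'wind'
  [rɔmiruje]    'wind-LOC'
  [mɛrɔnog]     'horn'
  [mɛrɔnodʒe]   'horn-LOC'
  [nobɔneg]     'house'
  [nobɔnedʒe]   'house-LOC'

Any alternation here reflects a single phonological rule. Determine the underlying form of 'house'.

/nobɔnedʒ/

The root 'house' surfaces as [nobɔneg] and [nobɔnedʒe], with a stem-final [g] ~ [dʒ] alternation.
But 'sand' keeps [g] in both environments ([fabonag], [fabonage]), so there is no rule changing /g/ to [dʒ] before the LOC suffix.
The alternation reflects depalatalization: palato-alveolar /dʒ/ becomes [g] when no front vowel follows. /dʒ/ is underlying.
So 'house' = /nobɔnedʒ/.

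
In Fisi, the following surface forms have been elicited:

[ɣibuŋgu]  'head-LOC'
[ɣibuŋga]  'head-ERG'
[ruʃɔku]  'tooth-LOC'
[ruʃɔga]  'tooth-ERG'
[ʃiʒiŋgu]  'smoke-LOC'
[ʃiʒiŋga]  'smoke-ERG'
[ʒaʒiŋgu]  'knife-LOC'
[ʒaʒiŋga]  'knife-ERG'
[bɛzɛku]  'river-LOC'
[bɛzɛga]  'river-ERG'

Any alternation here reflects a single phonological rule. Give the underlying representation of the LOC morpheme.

The LOC morpheme has two allomorphs, [-gu] and [-ku].
The ERG suffix, which begins with [g], is invariant after every stem; so [g] is not altered by any rule here.
The LOC suffix is therefore /-ku/ underlyingly, with post-nasal voicing: voiceless stops become voiced after a nasal.

/-ku/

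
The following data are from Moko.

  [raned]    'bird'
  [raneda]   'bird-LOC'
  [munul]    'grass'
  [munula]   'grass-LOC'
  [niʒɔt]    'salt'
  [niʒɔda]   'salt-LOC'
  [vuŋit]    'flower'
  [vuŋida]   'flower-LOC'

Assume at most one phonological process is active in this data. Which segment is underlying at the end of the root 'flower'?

In [vuŋit] and [vuŋida] the final segment of 'flower' alternates: [t] ~ [d].
Compare 'bird', with invariant [d] in [raned] and [raneda]: an analysis with underlying /d/ and a rule producing [t] in isolation would wrongly predict alternation here too.
The alternation reflects intervocalic voicing: voiceless stops become voiced between vowels. /t/ is underlying.

/t/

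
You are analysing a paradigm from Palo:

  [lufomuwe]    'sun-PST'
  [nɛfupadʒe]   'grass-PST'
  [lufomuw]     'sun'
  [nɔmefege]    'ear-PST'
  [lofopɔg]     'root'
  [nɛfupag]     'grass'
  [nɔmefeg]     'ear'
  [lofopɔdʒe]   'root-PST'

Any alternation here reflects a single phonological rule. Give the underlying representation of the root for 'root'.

/lofopɔdʒ/

The stem for 'root' ends in [g] in [lofopɔg] but [dʒ] in [lofopɔdʒe].
If /g/ were underlying and a rule turned it into [dʒ] before the PST suffix, 'ear' would also alternate; but it has [g] in both [nɔmefeg] and [nɔmefege].
The alternation reflects depalatalization: palato-alveolar /dʒ/ becomes [g] when no front vowel follows. /dʒ/ is underlying.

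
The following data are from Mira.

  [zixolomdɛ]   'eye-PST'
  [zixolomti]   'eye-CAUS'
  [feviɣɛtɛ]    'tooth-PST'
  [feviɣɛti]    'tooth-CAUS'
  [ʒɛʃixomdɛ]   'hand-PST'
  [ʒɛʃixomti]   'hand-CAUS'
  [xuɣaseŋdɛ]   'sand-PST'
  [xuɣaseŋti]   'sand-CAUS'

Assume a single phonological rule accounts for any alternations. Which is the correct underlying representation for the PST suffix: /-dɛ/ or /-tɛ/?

The PST morpheme has two allomorphs, [-dɛ] and [-tɛ].
The CAUS suffix, which begins with [t], is invariant after every stem; so [t] is not altered by any rule here.
So the underlying form is /-dɛ/, and voiced stops become voiceless after a vowel.

/-dɛ/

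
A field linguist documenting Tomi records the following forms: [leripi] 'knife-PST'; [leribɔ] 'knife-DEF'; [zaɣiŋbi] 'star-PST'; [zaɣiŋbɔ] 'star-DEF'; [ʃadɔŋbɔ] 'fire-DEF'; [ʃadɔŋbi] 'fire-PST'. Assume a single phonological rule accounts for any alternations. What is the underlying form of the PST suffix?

The PST morpheme has two allomorphs, [-bi] and [-pi].
By contrast the DEF suffix keeps its initial [b] throughout — that segment must be underlying.
The PST suffix is therefore /-pi/ underlyingly, with post-nasal voicing: voiceless stops become voiced after a nasal.

/-pi/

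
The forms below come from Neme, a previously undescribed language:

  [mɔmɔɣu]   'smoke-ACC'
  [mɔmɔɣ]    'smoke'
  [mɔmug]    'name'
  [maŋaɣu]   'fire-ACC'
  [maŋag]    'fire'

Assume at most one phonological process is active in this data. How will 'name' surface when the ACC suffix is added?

'fire' shows [ɣ] ~ [g] at the end of the stem ([maŋaɣu] vs [maŋag]).
If /ɣ/ were underlying and a rule turned it into [g] in isolation, 'smoke' would also alternate; but it has [ɣ] in both [mɔmɔɣu] and [mɔmɔɣ].
So /g/ is underlying, and a rule of intervocalic spirantization — voiced stops become fricatives between vowels — gives [ɣ].
The one attested form of 'name', [mɔmug], shows underlying /mɔmug/. Applying the same rule between vowels gives [mɔmuɣu].

[mɔmuɣu]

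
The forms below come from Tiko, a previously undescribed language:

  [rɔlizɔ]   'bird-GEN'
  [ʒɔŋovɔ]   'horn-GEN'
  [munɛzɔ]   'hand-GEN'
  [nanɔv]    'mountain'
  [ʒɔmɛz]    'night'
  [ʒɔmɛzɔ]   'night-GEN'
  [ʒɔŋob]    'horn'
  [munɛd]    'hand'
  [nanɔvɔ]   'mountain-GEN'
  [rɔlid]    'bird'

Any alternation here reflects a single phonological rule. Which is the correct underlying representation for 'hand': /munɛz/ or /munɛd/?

/munɛd/

The stem for 'hand' ends in [d] in [munɛd] but [z] in [munɛzɔ].
But 'night' keeps [z] in both environments ([ʒɔmɛz], [ʒɔmɛzɔ]), so there is no rule changing /z/ to [d] in isolation.
The underlying segment must be /d/; voiced stops become fricatives between vowels, yielding [z] there.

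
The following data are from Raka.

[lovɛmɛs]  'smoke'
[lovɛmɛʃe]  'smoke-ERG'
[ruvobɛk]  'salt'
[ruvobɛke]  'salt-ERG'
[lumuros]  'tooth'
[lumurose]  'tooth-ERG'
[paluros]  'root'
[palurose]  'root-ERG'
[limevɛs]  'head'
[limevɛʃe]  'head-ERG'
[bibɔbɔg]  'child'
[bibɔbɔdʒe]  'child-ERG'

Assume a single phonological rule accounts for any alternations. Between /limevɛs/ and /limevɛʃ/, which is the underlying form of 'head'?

/limevɛʃ/

The root 'head' surfaces as [limevɛs] and [limevɛʃe], with a stem-final [s] ~ [ʃ] alternation.
The stem 'root' ([paluros], [palurose]) shows [s] unchanged in both environments, so [s] cannot be basic with [ʃ] derived before the ERG suffix.
The underlying segment must be /ʃ/; palato-alveolar /dʒ/ and /ʃ/ become [g] and [s] when no front vowel follows, yielding [s] there.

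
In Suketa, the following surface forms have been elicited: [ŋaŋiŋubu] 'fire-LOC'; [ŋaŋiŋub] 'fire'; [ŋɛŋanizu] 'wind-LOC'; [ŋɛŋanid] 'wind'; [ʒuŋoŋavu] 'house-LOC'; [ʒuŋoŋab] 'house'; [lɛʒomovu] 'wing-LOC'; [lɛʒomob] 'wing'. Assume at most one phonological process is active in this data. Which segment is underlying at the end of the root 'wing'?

The root 'wing' surfaces as [lɛʒomovu] and [lɛʒomob], with a stem-final [v] ~ [b] alternation.
Compare 'fire', with invariant [b] in [ŋaŋiŋubu] and [ŋaŋiŋub]: an analysis with underlying /b/ and a rule producing [v] before the LOC suffix would wrongly predict alternation here too.
So /v/ is underlying, and a rule of word-final hardening — voiced fricatives become stops word-finally — gives [b].

/v/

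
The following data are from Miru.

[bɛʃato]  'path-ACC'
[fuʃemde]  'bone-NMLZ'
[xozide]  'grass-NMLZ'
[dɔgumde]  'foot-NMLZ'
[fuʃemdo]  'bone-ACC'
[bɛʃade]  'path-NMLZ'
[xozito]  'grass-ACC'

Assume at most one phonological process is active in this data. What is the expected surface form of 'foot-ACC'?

The ACC morpheme has two allomorphs, [-do] and [-to].
By contrast the NMLZ suffix keeps its initial [d] throughout — that segment must be underlying.
The ACC suffix is therefore /-to/ underlyingly, with post-nasal voicing: voiceless stops become voiced after a nasal.
After 'foot', which ends in a nasal, the suffix surfaces as [-do], giving [dɔgumdo].

[dɔgumdo]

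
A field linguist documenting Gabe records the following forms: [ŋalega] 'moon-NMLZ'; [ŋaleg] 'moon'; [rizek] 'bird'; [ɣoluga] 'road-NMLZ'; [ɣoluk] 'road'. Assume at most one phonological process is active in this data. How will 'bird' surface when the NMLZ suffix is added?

'road' shows [g] ~ [k] at the end of the stem ([ɣoluga] vs [ɣoluk]).
But 'moon' keeps [g] in both environments ([ŋalega], [ŋaleg]), so there is no rule changing /g/ to [k] in isolation.
Therefore /k/ is basic and [g] is derived by intervocalic voicing (voiceless stops become voiced between vowels).
The one attested form of 'bird', [rizek], shows underlying /rizek/. Applying the same rule between vowels gives [rizega].

[rizega]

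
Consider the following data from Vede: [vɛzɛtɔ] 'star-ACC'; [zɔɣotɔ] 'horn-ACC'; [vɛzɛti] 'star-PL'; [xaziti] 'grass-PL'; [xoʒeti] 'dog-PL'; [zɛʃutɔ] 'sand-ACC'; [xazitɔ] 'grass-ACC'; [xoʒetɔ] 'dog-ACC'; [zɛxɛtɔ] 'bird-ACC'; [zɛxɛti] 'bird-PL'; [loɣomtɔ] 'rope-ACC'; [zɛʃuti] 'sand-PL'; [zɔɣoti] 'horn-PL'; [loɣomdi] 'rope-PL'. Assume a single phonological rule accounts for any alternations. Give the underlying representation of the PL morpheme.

The PL morpheme has two allomorphs, [-di] and [-ti].
By contrast the ACC suffix keeps its initial [t] throughout — that segment must be underlying.
The PL suffix is therefore /-di/ underlyingly, with post-vocalic devoicing: voiced stops become voiceless after a vowel.

/-di/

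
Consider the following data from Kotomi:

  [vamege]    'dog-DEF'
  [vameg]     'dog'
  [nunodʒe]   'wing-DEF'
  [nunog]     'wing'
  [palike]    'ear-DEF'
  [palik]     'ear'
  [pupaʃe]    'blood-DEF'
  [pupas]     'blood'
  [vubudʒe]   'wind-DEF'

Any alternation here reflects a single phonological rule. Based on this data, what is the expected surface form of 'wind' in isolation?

[vubug]

The stem for 'wing' ends in [dʒ] in [nunodʒe] but [g] in [nunog].
But 'dog' keeps [g] in both environments ([vamege], [vameg]), so there is no rule changing /g/ to [dʒ] before the DEF suffix.
Therefore /dʒ/ is basic and [g] is derived by depalatalization (palato-alveolar /dʒ/ and /ʃ/ become [g] and [s] when no front vowel follows).
From [vubudʒe] the stem 'wind' is /vubudʒ/; when no front vowel follows this yields [vubug].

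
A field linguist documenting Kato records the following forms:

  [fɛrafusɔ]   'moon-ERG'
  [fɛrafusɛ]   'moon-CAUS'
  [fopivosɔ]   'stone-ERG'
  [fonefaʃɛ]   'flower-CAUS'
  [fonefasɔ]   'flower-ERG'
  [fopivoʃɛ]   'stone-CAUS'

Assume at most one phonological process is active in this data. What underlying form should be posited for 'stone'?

/fopivoʃ/

The stem for 'stone' ends in [ʃ] in [fopivoʃɛ] but [s] in [fopivosɔ].
If /s/ were underlying and a rule turned it into [ʃ] before the CAUS suffix, 'moon' would also alternate; but it has [s] in both [fɛrafusɛ] and [fɛrafusɔ].
The underlying segment must be /ʃ/; palato-alveolar /ʃ/ becomes [s] when no front vowel follows, yielding [s] there.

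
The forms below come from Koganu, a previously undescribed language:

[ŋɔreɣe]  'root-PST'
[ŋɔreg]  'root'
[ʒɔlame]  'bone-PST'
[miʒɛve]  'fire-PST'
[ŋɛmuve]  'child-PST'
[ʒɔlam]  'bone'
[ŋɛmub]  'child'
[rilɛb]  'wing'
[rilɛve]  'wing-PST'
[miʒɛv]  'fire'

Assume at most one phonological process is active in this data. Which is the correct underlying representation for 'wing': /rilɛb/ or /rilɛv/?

In [rilɛb] and [rilɛve] the final segment of 'wing' alternates: [b] ~ [v].
Compare 'fire', with invariant [v] in [miʒɛv] and [miʒɛve]: an analysis with underlying /v/ and a rule producing [b] in isolation would wrongly predict alternation here too.
Therefore /b/ is basic and [v] is derived by intervocalic spirantization (voiced stops become fricatives between vowels).

/rilɛb/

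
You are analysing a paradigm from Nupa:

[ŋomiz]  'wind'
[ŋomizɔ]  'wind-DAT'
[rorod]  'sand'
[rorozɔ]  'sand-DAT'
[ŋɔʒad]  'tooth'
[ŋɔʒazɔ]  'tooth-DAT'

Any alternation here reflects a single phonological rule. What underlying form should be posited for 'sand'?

The stem for 'sand' ends in [d] in [rorod] but [z] in [rorozɔ].
The stem 'wind' ([ŋomiz], [ŋomizɔ]) shows [z] unchanged in both environments, so [z] cannot be basic with [d] derived in isolation.
The alternation reflects intervocalic spirantization: voiced stops become fricatives between vowels. /d/ is underlying.

/rorod/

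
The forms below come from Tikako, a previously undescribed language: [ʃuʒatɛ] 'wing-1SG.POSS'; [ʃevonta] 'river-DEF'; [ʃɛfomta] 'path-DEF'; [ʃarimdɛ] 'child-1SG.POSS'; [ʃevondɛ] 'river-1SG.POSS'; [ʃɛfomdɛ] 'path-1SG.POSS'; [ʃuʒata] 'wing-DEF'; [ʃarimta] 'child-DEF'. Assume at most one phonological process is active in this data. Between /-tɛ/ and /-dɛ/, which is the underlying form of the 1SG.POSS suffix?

The 1SG.POSS morpheme has two allomorphs, [-dɛ] and [-tɛ].
The DEF suffix, which begins with [t], is invariant after every stem; so [t] is not altered by any rule here.
The 1SG.POSS suffix is therefore /-dɛ/ underlyingly, with post-vocalic devoicing: voiced stops become voiceless after a vowel.

/-dɛ/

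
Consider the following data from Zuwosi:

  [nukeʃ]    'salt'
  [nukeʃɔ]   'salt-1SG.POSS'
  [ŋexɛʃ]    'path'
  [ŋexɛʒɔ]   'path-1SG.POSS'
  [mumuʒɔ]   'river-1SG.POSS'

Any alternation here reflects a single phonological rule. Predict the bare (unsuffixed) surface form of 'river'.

[mumuʃ]

'path' shows [ʃ] ~ [ʒ] at the end of the stem ([ŋexɛʃ] vs [ŋexɛʒɔ]).
Compare 'salt', with invariant [ʃ] in [nukeʃ] and [nukeʃɔ]: an analysis with underlying /ʃ/ and a rule producing [ʒ] before the 1SG.POSS suffix would wrongly predict alternation here too.
The underlying segment must be /ʒ/; voiced obstruents become voiceless word-finally, yielding [ʃ] there.
The one attested form of 'river', [mumuʒɔ], shows underlying /mumuʒ/. Applying the same rule word-finally gives [mumuʃ].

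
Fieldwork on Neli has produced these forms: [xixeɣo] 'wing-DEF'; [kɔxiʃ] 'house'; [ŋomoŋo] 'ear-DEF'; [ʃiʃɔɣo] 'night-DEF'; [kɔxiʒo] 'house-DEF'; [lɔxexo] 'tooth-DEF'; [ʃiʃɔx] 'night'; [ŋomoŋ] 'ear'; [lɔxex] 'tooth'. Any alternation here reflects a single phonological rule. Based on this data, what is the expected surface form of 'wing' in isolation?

The stem for 'night' ends in [ɣ] in [ʃiʃɔɣo] but [x] in [ʃiʃɔx].
But 'tooth' keeps [x] in both environments ([lɔxexo], [lɔxex]), so there is no rule changing /x/ to [ɣ] before the DEF suffix.
So /ɣ/ is underlying, and a rule of word-final obstruent devoicing — voiced obstruents become voiceless word-finally — gives [x].
From [xixeɣo] the stem 'wing' is /xixeɣ/; word-finally this yields [xixex].

[xixex]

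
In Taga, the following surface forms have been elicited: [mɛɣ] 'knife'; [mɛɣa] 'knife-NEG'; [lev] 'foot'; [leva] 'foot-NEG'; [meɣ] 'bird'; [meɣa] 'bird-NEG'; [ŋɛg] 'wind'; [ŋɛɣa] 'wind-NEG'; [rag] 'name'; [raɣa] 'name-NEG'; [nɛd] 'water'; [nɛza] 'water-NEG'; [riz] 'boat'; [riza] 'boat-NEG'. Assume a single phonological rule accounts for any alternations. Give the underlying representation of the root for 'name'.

In [rag] and [raɣa] the final segment of 'name' alternates: [g] ~ [ɣ].
If /ɣ/ were underlying and a rule turned it into [g] in isolation, 'knife' would also alternate; but it has [ɣ] in both [mɛɣ] and [mɛɣa].
So /g/ is underlying, and a rule of intervocalic spirantization — voiced stops become fricatives between vowels — gives [ɣ].

/rag/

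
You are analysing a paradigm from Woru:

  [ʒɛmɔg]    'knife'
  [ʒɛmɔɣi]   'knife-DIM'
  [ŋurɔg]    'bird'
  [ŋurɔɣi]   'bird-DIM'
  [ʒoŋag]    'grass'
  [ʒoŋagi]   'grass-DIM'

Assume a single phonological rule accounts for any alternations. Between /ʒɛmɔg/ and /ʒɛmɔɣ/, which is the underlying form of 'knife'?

The root 'knife' surfaces as [ʒɛmɔg] and [ʒɛmɔɣi], with a stem-final [g] ~ [ɣ] alternation.
Compare 'grass', with invariant [g] in [ʒoŋag] and [ʒoŋagi]: an analysis with underlying /g/ and a rule producing [ɣ] before the DIM suffix would wrongly predict alternation here too.
Therefore /ɣ/ is basic and [g] is derived by word-final hardening (voiced fricatives become stops word-finally).

/ʒɛmɔɣ/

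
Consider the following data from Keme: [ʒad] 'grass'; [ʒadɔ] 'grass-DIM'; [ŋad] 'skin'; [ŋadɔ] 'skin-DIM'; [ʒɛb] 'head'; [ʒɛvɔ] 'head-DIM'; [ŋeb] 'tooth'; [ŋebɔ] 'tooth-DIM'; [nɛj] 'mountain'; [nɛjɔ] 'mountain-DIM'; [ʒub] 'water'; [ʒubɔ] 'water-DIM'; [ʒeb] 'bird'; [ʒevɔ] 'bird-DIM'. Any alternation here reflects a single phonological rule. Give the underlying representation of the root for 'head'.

In [ʒɛb] and [ʒɛvɔ] the final segment of 'head' alternates: [b] ~ [v].
The stem 'water' ([ʒub], [ʒubɔ]) shows [b] unchanged in both environments, so [b] cannot be basic with [v] derived before the DIM suffix.
So /v/ is underlying, and a rule of word-final hardening — voiced fricatives become stops word-finally — gives [b].
Hence 'head' is /ʒɛv/ underlyingly.

/ʒɛv/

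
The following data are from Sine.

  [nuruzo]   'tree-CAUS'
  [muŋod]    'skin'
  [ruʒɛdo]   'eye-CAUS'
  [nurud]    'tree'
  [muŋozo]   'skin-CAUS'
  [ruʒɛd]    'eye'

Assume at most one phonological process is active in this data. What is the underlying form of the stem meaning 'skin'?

/muŋoz/

The stem for 'skin' ends in [d] in [muŋod] but [z] in [muŋozo].
The stem 'eye' ([ruʒɛd], [ruʒɛdo]) shows [d] unchanged in both environments, so [d] cannot be basic with [z] derived before the CAUS suffix.
Therefore /z/ is basic and [d] is derived by word-final hardening (voiced fricatives become stops word-finally).
So 'skin' = /muŋoz/.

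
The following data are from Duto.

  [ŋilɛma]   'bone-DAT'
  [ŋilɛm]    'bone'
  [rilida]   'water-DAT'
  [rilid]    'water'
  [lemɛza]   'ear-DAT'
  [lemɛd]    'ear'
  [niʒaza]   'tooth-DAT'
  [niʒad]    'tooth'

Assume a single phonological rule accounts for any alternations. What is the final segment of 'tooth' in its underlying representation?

The root 'tooth' surfaces as [niʒaza] and [niʒad], with a stem-final [z] ~ [d] alternation.
Compare 'water', with invariant [d] in [rilida] and [rilid]: an analysis with underlying /d/ and a rule producing [z] before the DAT suffix would wrongly predict alternation here too.
Therefore /z/ is basic and [d] is derived by word-final hardening (voiced fricatives become stops word-finally).

/z/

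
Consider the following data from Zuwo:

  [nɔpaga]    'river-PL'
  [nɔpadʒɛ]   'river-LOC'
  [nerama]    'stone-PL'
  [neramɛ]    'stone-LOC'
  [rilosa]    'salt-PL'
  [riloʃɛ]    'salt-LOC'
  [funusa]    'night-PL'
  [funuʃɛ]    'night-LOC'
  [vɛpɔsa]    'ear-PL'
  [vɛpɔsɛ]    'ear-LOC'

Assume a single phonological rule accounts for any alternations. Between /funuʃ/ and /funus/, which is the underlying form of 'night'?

The root 'night' surfaces as [funusa] and [funuʃɛ], with a stem-final [s] ~ [ʃ] alternation.
But 'ear' keeps [s] in both environments ([vɛpɔsa], [vɛpɔsɛ]), so there is no rule changing /s/ to [ʃ] before the LOC suffix.
So /ʃ/ is underlying, and a rule of depalatalization — palato-alveolar /dʒ/ and /ʃ/ become [g] and [s] when no front vowel follows — gives [s].

/funuʃ/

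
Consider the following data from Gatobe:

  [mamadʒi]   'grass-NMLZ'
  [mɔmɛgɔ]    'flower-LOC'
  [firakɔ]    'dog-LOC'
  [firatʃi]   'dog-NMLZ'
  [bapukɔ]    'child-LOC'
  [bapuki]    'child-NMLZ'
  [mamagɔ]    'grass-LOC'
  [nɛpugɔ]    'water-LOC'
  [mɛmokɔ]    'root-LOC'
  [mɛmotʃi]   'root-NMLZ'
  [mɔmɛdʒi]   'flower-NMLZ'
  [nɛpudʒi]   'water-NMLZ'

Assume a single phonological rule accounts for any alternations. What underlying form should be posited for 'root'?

/mɛmotʃ/

The stem for 'root' ends in [tʃ] in [mɛmotʃi] but [k] in [mɛmokɔ].
If /k/ were underlying and a rule turned it into [tʃ] before the NMLZ suffix, 'child' would also alternate; but it has [k] in both [bapuki] and [bapukɔ].
The alternation reflects depalatalization: palato-alveolar /tʃ/ and /dʒ/ become [k] and [g] when no front vowel follows. /tʃ/ is underlying.
Hence 'root' is /mɛmotʃ/ underlyingly.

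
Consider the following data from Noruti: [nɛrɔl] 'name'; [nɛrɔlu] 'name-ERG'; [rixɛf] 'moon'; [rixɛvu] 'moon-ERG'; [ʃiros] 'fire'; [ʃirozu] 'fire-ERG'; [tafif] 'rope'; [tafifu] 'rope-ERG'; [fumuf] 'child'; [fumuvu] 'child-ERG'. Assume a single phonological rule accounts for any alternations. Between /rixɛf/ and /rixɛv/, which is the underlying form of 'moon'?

/rixɛv/

In [rixɛf] and [rixɛvu] the final segment of 'moon' alternates: [f] ~ [v].
The stem 'rope' ([tafif], [tafifu]) shows [f] unchanged in both environments, so [f] cannot be basic with [v] derived before the ERG suffix.
Therefore /v/ is basic and [f] is derived by word-final obstruent devoicing (voiced obstruents become voiceless word-finally).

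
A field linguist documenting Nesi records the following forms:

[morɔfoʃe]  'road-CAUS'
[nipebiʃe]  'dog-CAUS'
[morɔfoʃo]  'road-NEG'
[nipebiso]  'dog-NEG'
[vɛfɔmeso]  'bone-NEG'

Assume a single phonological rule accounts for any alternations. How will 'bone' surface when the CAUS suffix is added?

[vɛfɔmeʃe]

In [nipebiso] and [nipebiʃe] the final segment of 'dog' alternates: [s] ~ [ʃ].
But 'road' keeps [ʃ] in both environments ([morɔfoʃo], [morɔfoʃe]), so there is no rule changing /ʃ/ to [s] before the NEG suffix.
The alternation reflects palatalization before a front vowel: /s/ becomes palato-alveolar [ʃ] before a front vowel. /s/ is underlying.
From [vɛfɔmeso] the stem 'bone' is /vɛfɔmes/; before a front vowel this yields [vɛfɔmeʃe].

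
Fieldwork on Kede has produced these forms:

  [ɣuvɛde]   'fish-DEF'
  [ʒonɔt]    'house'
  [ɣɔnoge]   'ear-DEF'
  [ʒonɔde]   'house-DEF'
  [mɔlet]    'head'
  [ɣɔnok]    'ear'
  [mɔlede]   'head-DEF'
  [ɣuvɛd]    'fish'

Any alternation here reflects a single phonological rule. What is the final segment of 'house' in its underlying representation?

The stem for 'house' ends in [t] in [ʒonɔt] but [d] in [ʒonɔde].
If /d/ were underlying and a rule turned it into [t] in isolation, 'fish' would also alternate; but it has [d] in both [ɣuvɛd] and [ɣuvɛde].
The alternation reflects intervocalic voicing: voiceless stops become voiced between vowels. /t/ is underlying.

/t/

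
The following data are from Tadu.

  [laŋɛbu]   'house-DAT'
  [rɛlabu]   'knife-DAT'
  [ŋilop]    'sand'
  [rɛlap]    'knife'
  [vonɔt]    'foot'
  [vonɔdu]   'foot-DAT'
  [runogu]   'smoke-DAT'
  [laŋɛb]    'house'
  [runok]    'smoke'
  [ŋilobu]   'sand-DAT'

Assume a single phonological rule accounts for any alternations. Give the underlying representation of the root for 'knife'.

/rɛlap/

The root 'knife' surfaces as [rɛlap] and [rɛlabu], with a stem-final [p] ~ [b] alternation.
But 'house' keeps [b] in both environments ([laŋɛb], [laŋɛbu]), so there is no rule changing /b/ to [p] in isolation.
Therefore /p/ is basic and [b] is derived by intervocalic voicing (voiceless stops become voiced between vowels).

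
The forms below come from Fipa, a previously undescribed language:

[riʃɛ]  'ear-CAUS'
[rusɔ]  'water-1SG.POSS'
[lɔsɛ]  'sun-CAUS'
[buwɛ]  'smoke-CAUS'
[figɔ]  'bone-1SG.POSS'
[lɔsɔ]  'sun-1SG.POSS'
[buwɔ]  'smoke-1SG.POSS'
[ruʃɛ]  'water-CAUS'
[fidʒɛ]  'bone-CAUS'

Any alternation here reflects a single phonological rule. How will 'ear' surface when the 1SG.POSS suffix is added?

[risɔ]

'water' shows [s] ~ [ʃ] at the end of the stem ([rusɔ] vs [ruʃɛ]).
The stem 'sun' ([lɔsɔ], [lɔsɛ]) shows [s] unchanged in both environments, so [s] cannot be basic with [ʃ] derived before the CAUS suffix.
The alternation reflects depalatalization: palato-alveolar /dʒ/ and /ʃ/ become [g] and [s] when no front vowel follows. /ʃ/ is underlying.
The one attested form of 'ear', [riʃɛ], shows underlying /riʃ/. Applying the same rule when no front vowel follows gives [risɔ].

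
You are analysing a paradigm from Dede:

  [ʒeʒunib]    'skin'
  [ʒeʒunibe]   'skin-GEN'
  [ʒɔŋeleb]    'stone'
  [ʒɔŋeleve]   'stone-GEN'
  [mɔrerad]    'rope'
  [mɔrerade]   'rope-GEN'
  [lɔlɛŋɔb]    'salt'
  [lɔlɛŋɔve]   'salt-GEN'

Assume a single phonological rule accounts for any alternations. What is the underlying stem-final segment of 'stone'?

The root 'stone' surfaces as [ʒɔŋeleb] and [ʒɔŋeleve], with a stem-final [b] ~ [v] alternation.
The stem 'skin' ([ʒeʒunib], [ʒeʒunibe]) shows [b] unchanged in both environments, so [b] cannot be basic with [v] derived before the GEN suffix.
Therefore /v/ is basic and [b] is derived by word-final hardening (voiced fricatives become stops word-finally).

/v/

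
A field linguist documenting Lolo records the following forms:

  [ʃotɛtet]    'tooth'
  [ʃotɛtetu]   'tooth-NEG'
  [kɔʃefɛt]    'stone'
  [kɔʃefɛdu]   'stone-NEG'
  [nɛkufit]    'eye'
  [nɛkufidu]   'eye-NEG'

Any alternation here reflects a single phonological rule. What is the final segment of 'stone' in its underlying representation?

/d/

The stem for 'stone' ends in [t] in [kɔʃefɛt] but [d] in [kɔʃefɛdu].
But 'tooth' keeps [t] in both environments ([ʃotɛtet], [ʃotɛtetu]), so there is no rule changing /t/ to [d] before the NEG suffix.
So /d/ is underlying, and a rule of word-final obstruent devoicing — voiced obstruents become voiceless word-finally — gives [t].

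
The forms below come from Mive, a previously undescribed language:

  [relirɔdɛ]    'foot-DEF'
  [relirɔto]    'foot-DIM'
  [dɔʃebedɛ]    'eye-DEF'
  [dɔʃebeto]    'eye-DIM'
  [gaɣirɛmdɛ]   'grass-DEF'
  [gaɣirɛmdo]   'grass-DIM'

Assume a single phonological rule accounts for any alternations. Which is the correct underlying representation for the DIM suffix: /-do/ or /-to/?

The DIM suffix surfaces as [-do] and [-to], depending on the final segment of the stem.
The DEF suffix, which begins with [d], is invariant after every stem; so [d] is not altered by any rule here.
The DIM suffix is therefore /-to/ underlyingly, with post-nasal voicing: voiceless stops become voiced after a nasal.

/-to/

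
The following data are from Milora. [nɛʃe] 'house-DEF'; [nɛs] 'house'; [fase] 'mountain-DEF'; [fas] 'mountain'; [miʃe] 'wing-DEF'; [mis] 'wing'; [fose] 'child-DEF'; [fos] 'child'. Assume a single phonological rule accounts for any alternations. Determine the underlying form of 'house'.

/nɛʃ/

The root 'house' surfaces as [nɛʃe] and [nɛs], with a stem-final [ʃ] ~ [s] alternation.
The stem 'mountain' ([fase], [fas]) shows [s] unchanged in both environments, so [s] cannot be basic with [ʃ] derived before the DEF suffix.
The alternation reflects depalatalization: palato-alveolar /ʃ/ becomes [s] when no front vowel follows. /ʃ/ is underlying.
The underlying form of 'house' is therefore /nɛʃ/.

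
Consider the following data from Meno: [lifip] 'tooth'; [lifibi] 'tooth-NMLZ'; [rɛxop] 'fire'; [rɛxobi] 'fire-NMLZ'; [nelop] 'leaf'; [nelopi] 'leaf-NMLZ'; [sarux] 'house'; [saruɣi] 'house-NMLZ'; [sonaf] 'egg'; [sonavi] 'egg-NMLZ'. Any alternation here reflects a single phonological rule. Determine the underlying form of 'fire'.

The root 'fire' surfaces as [rɛxop] and [rɛxobi], with a stem-final [p] ~ [b] alternation.
Compare 'leaf', with invariant [p] in [nelop] and [nelopi]: an analysis with underlying /p/ and a rule producing [b] before the NMLZ suffix would wrongly predict alternation here too.
So /b/ is underlying, and a rule of word-final obstruent devoicing — voiced obstruents become voiceless word-finally — gives [p].
The underlying form of 'fire' is therefore /rɛxob/.

/rɛxob/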